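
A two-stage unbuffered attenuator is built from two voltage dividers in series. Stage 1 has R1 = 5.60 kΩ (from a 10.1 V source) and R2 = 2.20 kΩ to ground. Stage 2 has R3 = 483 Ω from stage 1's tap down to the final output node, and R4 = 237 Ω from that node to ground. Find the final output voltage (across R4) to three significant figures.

Stage 2 presents R3+R4 = 720.0 Ω as a load on stage 1's tap.
Stage 1's lower leg becomes R2‖(R3+R4) = 542.5 Ω, so V_mid = 10.1 × 542.5/6142 = 0.8920 V.
Stage 2 is itself unloaded: V_out = V_mid × R4/(R3+R4) = 0.8920 × 237/720.0 = 0.294 V.

V_out ≈ 0.294 V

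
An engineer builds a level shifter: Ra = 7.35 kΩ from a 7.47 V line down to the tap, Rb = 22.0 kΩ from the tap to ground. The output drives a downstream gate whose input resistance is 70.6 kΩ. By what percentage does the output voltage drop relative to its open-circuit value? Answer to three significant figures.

The divider's output (Thévenin) resistance is Ra‖Rb = 5.509 kΩ.
Fractional drop under load = R_th/(R_th + R_L) = 5.509 / (5.509 + 70.6) = 0.07239.
So the output falls by 7.24 %.

7.24 %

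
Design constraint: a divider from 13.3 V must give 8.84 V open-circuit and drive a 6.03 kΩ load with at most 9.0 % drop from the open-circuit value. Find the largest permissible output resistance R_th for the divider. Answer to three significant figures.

R_th ≤ 596 Ω

Loading drop = R_th/(R_th + R_L) ≤ 0.0900, so R_th ≤ R_L · ε/(1−ε) = 6.03 kΩ × 0.0900/0.9100 = 596 Ω.
(Any R1, R2 with R2/(R1+R2) = 0.665 and R1‖R2 ≤ 596 Ω will meet the spec.)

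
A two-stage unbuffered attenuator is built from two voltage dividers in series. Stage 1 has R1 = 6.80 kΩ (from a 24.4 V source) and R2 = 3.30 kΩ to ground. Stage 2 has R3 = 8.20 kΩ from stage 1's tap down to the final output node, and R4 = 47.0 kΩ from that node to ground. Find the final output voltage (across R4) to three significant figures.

Stage 2 presents R3+R4 = 55.20 kΩ as a load on stage 1's tap.
Stage 1's lower leg becomes R2‖(R3+R4) = 3.114 kΩ, so V_mid = 24.4 × 3.114/9.914 = 7.664 V.
Stage 2 is itself unloaded: V_out = V_mid × R4/(R3+R4) = 7.664 × 47.0/55.20 = 6.53 V.

V_out ≈ 6.53 V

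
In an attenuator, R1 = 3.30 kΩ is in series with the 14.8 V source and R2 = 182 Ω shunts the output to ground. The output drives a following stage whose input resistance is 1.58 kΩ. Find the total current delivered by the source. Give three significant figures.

I ≈ 4.27 mA

R2‖R_L = 163.2 Ω, so the source sees R1 + R2‖R_L = 3463 Ω.
I = 14.8 V / 3463 Ω = 4.27 mA.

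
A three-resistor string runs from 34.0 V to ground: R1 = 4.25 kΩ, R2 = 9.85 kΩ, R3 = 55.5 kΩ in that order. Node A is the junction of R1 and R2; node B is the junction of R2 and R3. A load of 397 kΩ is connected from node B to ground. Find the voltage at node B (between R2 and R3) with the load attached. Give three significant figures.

At node B, R3 is in parallel with the load: R3‖R_L = 48.69 kΩ.
Below node A the resistance is R2 + (R3‖R_L) = 58.54 kΩ, so V_A = 34.0 × 58.54/62.79 = 31.70 V.
Then V_B = V_A × (R3‖R_L)/(R2 + R3‖R_L) = 31.70 × 48.69/58.54 = 26.4 V.

V ≈ 26.4 V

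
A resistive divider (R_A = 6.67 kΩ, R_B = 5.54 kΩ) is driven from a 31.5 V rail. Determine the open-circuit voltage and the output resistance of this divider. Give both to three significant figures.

V_th is the open-circuit tap voltage: 31.5 × 5.54/(6.67 + 5.54) = 14.3 V.
With the supply zeroed, R_A and R_B appear in parallel from the tap: R_th = R_A‖R_B = (6.67 × 5.54)/12.21 = 3.03 kΩ.

V_th = 14.3 V, R_th = 3.03 kΩ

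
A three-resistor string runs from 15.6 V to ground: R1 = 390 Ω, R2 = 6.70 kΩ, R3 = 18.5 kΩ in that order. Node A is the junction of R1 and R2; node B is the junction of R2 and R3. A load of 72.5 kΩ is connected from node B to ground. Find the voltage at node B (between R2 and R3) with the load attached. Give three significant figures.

At node B, R3 is in parallel with the load: R3‖R_L = 14740 Ω.
Below node A the resistance is R2 + (R3‖R_L) = 21440 Ω, so V_A = 15.6 × 21440/21830 = 15.32 V.
Then V_B = V_A × (R3‖R_L)/(R2 + R3‖R_L) = 15.32 × 14740/21440 = 10.5 V.

V ≈ 10.5 V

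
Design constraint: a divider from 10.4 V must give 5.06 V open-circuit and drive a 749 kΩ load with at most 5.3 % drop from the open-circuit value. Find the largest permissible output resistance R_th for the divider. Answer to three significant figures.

R_th ≤ 41.9 kΩ

Loading drop = R_th/(R_th + R_L) ≤ 0.0530, so R_th ≤ R_L · ε/(1−ε) = 749 kΩ × 0.0530/0.9470 = 41.9 kΩ.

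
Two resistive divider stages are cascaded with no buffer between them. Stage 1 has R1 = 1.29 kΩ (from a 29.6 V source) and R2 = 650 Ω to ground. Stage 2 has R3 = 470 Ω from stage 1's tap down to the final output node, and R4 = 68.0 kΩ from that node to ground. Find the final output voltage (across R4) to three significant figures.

V_out ≈ 9.79 V

Stage 2 presents R3+R4 = 68470 Ω as a load on stage 1's tap.
Stage 1's lower leg becomes R2‖(R3+R4) = 643.9 Ω, so V_mid = 29.6 × 643.9/1934 = 9.855 V.
Stage 2 is itself unloaded: V_out = V_mid × R4/(R3+R4) = 9.855 × 68000/68470 = 9.79 V.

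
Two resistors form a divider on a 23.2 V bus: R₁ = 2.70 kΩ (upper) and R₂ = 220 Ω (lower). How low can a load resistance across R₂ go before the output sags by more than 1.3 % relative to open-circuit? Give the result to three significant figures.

Output resistance R_th = R₁‖R₂ = (2700 × 220)/2920 = 203.4 Ω.
The fractional drop is R_th/(R_th + R_L); requiring this ≤ 0.0130 gives R_L ≥ R_th(1/0.0130 − 1) = 203.4 × 75.92 = 15.4 kΩ.

R_L(min) ≈ 15.4 kΩ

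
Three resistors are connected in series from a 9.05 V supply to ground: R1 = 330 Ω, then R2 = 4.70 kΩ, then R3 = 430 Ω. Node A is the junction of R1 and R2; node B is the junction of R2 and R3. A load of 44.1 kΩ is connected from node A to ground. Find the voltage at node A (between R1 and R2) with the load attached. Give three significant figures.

Below node A the series string R2+R3 = 5130 Ω sits in parallel with the 44100 Ω load: 4595 Ω.
V_A = 9.05 × 4595/(330 + 4595) = 8.44 V.

V ≈ 8.44 V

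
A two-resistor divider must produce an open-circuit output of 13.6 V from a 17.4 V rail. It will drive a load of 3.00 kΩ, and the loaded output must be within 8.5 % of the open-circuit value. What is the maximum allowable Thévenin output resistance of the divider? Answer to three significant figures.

Loading drop = R_th/(R_th + R_L) ≤ 0.0850, so R_th ≤ R_L · ε/(1−ε) = 3.00 kΩ × 0.0850/0.9150 = 279 Ω.
(Any R1, R2 with R2/(R1+R2) = 0.782 and R1‖R2 ≤ 279 Ω will meet the spec.)

R_th ≤ 279 Ω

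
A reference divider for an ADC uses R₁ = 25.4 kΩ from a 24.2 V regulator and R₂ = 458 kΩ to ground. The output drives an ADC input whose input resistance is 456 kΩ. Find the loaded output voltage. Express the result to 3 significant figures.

The load sits in parallel with R₂: R₂‖R_L = (458 × 456) / (458 + 456) = 228.5 kΩ.
V_out = 24.2 × 228.5 / (25.4 + 228.5) = 24.2 × 228.5/253.9 = 21.8 V.

V_out ≈ 21.8 V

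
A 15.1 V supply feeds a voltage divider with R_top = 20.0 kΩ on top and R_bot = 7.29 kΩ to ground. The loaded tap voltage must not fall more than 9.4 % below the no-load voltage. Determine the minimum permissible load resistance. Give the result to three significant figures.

R_L(min) ≈ 51.5 kΩ

Output resistance R_th = R_top‖R_bot = (20.0 × 7.29)/27.29 = 5.343 kΩ.
The fractional drop is R_th/(R_th + R_L); requiring this ≤ 0.0940 gives R_L ≥ R_th(1/0.0940 − 1) = 5.343 × 9.638 = 51.5 kΩ.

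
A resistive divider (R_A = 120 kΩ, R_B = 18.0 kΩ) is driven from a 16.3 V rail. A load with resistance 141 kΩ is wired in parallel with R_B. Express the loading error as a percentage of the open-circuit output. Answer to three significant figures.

The divider's output (Thévenin) resistance is R_A‖R_B = 15.65 kΩ.
Fractional drop under load = R_th/(R_th + R_L) = 15.65 / (15.65 + 141) = 0.09992.
So the output falls by 9.99 %.

9.99 %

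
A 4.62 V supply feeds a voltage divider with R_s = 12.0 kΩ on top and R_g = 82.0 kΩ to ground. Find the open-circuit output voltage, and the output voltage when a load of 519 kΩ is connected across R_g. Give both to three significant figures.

Unloaded: 4.03 V; loaded: 3.95 V

Open-circuit: V = 4.62 × 82.0/(12.0 + 82.0) = 4.03 V.
With the load, R_g becomes R_g‖R_L = 70.81 kΩ, so V = 4.62 × 70.81/82.81 = 3.95 V.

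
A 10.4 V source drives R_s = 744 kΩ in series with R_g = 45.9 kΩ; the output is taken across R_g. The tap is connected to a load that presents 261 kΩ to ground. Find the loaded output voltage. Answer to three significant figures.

V_out ≈ 0.518 V

The load sits in parallel with R_g: R_g‖R_L = (45.9 × 261) / (45.9 + 261) = 39.04 kΩ.
V_out = 10.4 × 39.04 / (744 + 39.04) = 10.4 × 39.04/783.0 = 0.518 V.
(Unloaded it would have been 0.604 V.)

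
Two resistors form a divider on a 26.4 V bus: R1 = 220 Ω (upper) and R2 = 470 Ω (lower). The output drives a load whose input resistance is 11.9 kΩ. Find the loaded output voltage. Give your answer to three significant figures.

The load sits in parallel with R2: R2‖R_L = (470 × 11900) / (470 + 11900) = 452.1 Ω.
V_out = 26.4 × 452.1 / (220 + 452.1) = 26.4 × 452.1/672.1 = 17.8 V.
(Unloaded it would have been 18.0 V.)

V_out ≈ 17.8 V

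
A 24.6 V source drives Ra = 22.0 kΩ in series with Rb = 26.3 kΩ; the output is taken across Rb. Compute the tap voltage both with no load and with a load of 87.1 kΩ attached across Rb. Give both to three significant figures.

Open-circuit: V = 24.6 × 26.3/(22.0 + 26.3) = 13.4 V.
With the load, Rb becomes Rb‖R_L = 20.20 kΩ, so V = 24.6 × 20.20/42.20 = 11.8 V.

Unloaded: 13.4 V; loaded: 11.8 V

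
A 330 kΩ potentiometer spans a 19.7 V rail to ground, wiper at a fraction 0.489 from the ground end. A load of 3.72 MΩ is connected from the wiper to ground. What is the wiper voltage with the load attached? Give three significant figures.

The wiper splits the pot into (1−α)R = 168.6 kΩ above and αR = 161.4 kΩ below.
Lower section ‖ load = 154.7 kΩ.
V_wiper = 19.7 × 154.7/(168.6 + 154.7) = 9.42 V.

V ≈ 9.42 V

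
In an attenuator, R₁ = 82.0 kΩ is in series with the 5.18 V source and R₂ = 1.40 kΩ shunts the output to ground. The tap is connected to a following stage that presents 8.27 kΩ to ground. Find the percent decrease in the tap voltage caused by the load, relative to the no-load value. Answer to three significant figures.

14.3 %

The divider's output (Thévenin) resistance is R₁‖R₂ = 1.376 kΩ.
Fractional drop under load = R_th/(R_th + R_L) = 1.376 / (1.376 + 8.27) = 0.1427.
So the output falls by 14.3 %.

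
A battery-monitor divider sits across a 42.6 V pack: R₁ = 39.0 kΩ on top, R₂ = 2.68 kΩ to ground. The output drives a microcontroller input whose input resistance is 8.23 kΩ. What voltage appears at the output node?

The load sits in parallel with R₂: R₂‖R_L = (2.68 × 8.23) / (2.68 + 8.23) = 2.022 kΩ.
V_out = 42.6 × 2.022 / (39.0 + 2.022) = 42.6 × 2.022/41.02 = 2.10 V.
(Unloaded it would have been 2.74 V.)

V_out ≈ 2.10 V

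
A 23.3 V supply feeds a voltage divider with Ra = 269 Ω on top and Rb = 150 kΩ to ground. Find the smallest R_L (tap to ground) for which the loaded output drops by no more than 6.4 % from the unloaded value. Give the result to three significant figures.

R_L(min) ≈ 3.93 kΩ

Output resistance R_th = Ra‖Rb = (269 × 150000)/150300 = 268.5 Ω.
The fractional drop is R_th/(R_th + R_L); requiring this ≤ 0.0640 gives R_L ≥ R_th(1/0.0640 − 1) = 268.5 × 14.62 = 3.93 kΩ.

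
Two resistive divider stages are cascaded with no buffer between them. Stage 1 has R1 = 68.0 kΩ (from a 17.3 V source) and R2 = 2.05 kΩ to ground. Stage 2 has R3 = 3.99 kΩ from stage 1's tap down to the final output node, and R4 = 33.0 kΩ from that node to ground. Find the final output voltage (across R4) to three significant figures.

V_out ≈ 0.429 V

Stage 2 presents R3+R4 = 36.99 kΩ as a load on stage 1's tap.
Stage 1's lower leg becomes R2‖(R3+R4) = 1.942 kΩ, so V_mid = 17.3 × 1.942/69.94 = 0.4804 V.
Stage 2 is itself unloaded: V_out = V_mid × R4/(R3+R4) = 0.4804 × 33.0/36.99 = 0.429 V.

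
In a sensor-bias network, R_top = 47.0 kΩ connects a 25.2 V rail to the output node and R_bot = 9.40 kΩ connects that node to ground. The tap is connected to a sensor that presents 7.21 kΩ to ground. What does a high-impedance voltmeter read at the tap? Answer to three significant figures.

V_out ≈ 2.01 V

The load sits in parallel with R_bot: R_bot‖R_L = (9.40 × 7.21) / (9.40 + 7.21) = 4.080 kΩ.
V_out = 25.2 × 4.080 / (47.0 + 4.080) = 25.2 × 4.080/51.08 = 2.01 V.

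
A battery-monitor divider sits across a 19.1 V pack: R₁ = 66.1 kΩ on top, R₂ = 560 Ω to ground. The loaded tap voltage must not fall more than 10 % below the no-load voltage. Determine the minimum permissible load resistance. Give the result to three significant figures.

Output resistance R_th = R₁‖R₂ = (66100 × 560)/66660 = 555.3 Ω.
The fractional drop is R_th/(R_th + R_L); requiring this ≤ 0.100 gives R_L ≥ R_th(1/0.100 − 1) = 555.3 × 9.000 = 5.00 kΩ.

R_L(min) ≈ 5.00 kΩ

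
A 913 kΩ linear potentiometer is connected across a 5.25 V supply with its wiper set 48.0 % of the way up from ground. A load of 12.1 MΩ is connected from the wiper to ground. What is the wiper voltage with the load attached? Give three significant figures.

The wiper splits the pot into (1−α)R = 474.8 kΩ above and αR = 438.2 kΩ below.
Lower section ‖ load = 422.9 kΩ.
V_wiper = 5.25 × 422.9/(474.8 + 422.9) = 2.47 V.

V ≈ 2.47 V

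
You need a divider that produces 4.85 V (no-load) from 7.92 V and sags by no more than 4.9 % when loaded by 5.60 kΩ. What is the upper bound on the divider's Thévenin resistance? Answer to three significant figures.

Loading drop = R_th/(R_th + R_L) ≤ 0.0490, so R_th ≤ R_L · ε/(1−ε) = 5.60 kΩ × 0.0490/0.9510 = 289 Ω.
(Any R1, R2 with R2/(R1+R2) = 0.612 and R1‖R2 ≤ 289 Ω will meet the spec.)

R_th ≤ 289 Ω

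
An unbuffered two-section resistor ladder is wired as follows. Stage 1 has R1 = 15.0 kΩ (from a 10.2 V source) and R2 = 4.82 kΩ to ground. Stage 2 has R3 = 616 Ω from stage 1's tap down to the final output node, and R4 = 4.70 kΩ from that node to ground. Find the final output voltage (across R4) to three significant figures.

V_out ≈ 1.30 V

Stage 2 presents R3+R4 = 5316 Ω as a load on stage 1's tap.
Stage 1's lower leg becomes R2‖(R3+R4) = 2528 Ω, so V_mid = 10.2 × 2528/17530 = 1.471 V.
Stage 2 is itself unloaded: V_out = V_mid × R4/(R3+R4) = 1.471 × 4700/5316 = 1.30 V.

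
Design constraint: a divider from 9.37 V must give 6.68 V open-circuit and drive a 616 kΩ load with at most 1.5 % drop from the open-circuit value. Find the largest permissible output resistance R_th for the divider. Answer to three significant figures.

Loading drop = R_th/(R_th + R_L) ≤ 0.0150, so R_th ≤ R_L · ε/(1−ε) = 616 kΩ × 0.0150/0.9850 = 9.38 kΩ.
(Any R1, R2 with R2/(R1+R2) = 0.713 and R1‖R2 ≤ 9.38 kΩ will meet the spec.)

R_th ≤ 9.38 kΩ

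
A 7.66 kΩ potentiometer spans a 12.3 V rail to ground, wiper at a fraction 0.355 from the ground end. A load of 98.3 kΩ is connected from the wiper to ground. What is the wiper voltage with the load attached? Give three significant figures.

The wiper splits the pot into (1−α)R = 4.941 kΩ above and αR = 2.719 kΩ below.
Lower section ‖ load = 2.646 kΩ.
V_wiper = 12.3 × 2.646/(4.941 + 2.646) = 4.29 V.

V ≈ 4.29 V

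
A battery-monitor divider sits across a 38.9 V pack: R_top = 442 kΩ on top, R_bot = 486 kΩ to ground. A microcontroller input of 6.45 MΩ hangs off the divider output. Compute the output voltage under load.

The load sits in parallel with R_bot: R_bot‖R_L = (486 × 6450) / (486 + 6450) = 451.9 kΩ.
V_out = 38.9 × 451.9 / (442 + 451.9) = 38.9 × 451.9/893.9 = 19.7 V.

V_out ≈ 19.7 V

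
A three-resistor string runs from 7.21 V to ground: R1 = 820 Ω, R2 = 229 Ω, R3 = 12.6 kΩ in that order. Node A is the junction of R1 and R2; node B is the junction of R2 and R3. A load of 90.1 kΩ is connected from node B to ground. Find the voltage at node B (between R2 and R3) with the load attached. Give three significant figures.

At node B, R3 is in parallel with the load: R3‖R_L = 11050 Ω.
Below node A the resistance is R2 + (R3‖R_L) = 11280 Ω, so V_A = 7.21 × 11280/12100 = 6.722 V.
Then V_B = V_A × (R3‖R_L)/(R2 + R3‖R_L) = 6.722 × 11050/11280 = 6.59 V.

V ≈ 6.59 V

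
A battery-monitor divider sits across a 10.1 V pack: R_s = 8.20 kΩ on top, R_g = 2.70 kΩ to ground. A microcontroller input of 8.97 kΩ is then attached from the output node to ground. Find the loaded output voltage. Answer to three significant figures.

The load sits in parallel with R_g: R_g‖R_L = (2.70 × 8.97) / (2.70 + 8.97) = 2.075 kΩ.
V_out = 10.1 × 2.075 / (8.20 + 2.075) = 10.1 × 2.075/10.28 = 2.04 V.

V_out ≈ 2.04 V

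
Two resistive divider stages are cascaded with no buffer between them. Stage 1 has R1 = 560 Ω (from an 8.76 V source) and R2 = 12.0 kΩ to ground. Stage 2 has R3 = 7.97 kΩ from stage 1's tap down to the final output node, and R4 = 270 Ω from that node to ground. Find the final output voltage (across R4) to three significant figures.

Stage 2 presents R3+R4 = 8240 Ω as a load on stage 1's tap.
Stage 1's lower leg becomes R2‖(R3+R4) = 4885 Ω, so V_mid = 8.76 × 4885/5445 = 7.859 V.
Stage 2 is itself unloaded: V_out = V_mid × R4/(R3+R4) = 7.859 × 270/8240 = 0.258 V.

V_out ≈ 0.258 V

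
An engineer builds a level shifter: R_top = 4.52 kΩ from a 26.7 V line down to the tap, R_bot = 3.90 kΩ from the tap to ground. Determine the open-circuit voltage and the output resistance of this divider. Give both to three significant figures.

V_th = 12.4 V, R_th = 2.09 kΩ

V_th is the open-circuit tap voltage: 26.7 × 3.90/(4.52 + 3.90) = 12.4 V.
With the supply zeroed, R_top and R_bot appear in parallel from the tap: R_th = R_top‖R_bot = (4.52 × 3.90)/8.420 = 2.09 kΩ.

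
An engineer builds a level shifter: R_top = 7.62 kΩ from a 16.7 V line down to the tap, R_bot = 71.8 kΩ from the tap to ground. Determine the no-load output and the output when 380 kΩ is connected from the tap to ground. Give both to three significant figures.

Unloaded: 15.1 V; loaded: 14.8 V

Open-circuit: V = 16.7 × 71.8/(7.62 + 71.8) = 15.1 V.
With the load, R_bot becomes R_bot‖R_L = 60.39 kΩ, so V = 16.7 × 60.39/68.01 = 14.8 V.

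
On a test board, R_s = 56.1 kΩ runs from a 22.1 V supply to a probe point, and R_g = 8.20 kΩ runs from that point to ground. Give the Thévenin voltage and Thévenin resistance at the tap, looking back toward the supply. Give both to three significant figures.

V_th = 2.82 V, R_th = 7.15 kΩ

V_th is the open-circuit tap voltage: 22.1 × 8.20/(56.1 + 8.20) = 2.82 V.
With the supply zeroed, R_s and R_g appear in parallel from the tap: R_th = R_s‖R_g = (56.1 × 8.20)/64.30 = 7.15 kΩ.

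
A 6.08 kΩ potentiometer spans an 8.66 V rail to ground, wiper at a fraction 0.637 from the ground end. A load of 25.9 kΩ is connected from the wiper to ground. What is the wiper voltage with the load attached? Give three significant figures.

The wiper splits the pot into (1−α)R = 2.207 kΩ above and αR = 3.873 kΩ below.
Lower section ‖ load = 3.369 kΩ.
V_wiper = 8.66 × 3.369/(2.207 + 3.369) = 5.23 V.

V ≈ 5.23 V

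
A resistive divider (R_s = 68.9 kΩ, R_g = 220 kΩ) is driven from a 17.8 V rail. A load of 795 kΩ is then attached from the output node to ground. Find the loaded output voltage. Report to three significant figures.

V_out ≈ 12.7 V

The load sits in parallel with R_g: R_g‖R_L = (220 × 795) / (220 + 795) = 172.3 kΩ.
V_out = 17.8 × 172.3 / (68.9 + 172.3) = 17.8 × 172.3/241.2 = 12.7 V.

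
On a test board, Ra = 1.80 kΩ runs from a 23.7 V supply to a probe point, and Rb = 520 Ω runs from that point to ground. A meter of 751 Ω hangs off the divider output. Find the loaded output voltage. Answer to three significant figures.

The load sits in parallel with Rb: Rb‖R_L = (520 × 751) / (520 + 751) = 307.3 Ω.
V_out = 23.7 × 307.3 / (1800 + 307.3) = 23.7 × 307.3/2107 = 3.46 V.
(Unloaded it would have been 5.31 V.)

V_out ≈ 3.46 V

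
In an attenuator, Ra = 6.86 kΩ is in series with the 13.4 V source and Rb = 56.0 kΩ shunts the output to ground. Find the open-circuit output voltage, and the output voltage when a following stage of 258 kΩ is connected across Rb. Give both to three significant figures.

Open-circuit: V = 13.4 × 56.0/(6.86 + 56.0) = 11.9 V.
With the load, Rb becomes Rb‖R_L = 46.01 kΩ, so V = 13.4 × 46.01/52.87 = 11.7 V.

Unloaded: 11.9 V; loaded: 11.7 V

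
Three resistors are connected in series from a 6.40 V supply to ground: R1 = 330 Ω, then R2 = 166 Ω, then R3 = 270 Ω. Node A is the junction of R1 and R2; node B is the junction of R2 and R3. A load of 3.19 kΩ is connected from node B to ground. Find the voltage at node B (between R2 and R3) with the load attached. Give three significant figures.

At node B, R3 is in parallel with the load: R3‖R_L = 248.9 Ω.
Below node A the resistance is R2 + (R3‖R_L) = 414.9 Ω, so V_A = 6.40 × 414.9/744.9 = 3.565 V.
Then V_B = V_A × (R3‖R_L)/(R2 + R3‖R_L) = 3.565 × 248.9/414.9 = 2.14 V.

V ≈ 2.14 V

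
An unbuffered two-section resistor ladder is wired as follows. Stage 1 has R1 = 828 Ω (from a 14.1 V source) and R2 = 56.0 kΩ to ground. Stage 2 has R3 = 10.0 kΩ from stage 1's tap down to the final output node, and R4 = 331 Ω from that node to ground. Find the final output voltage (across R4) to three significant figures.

V_out ≈ 0.413 V

Stage 2 presents R3+R4 = 10330 Ω as a load on stage 1's tap.
Stage 1's lower leg becomes R2‖(R3+R4) = 8722 Ω, so V_mid = 14.1 × 8722/9550 = 12.88 V.
Stage 2 is itself unloaded: V_out = V_mid × R4/(R3+R4) = 12.88 × 331/10330 = 0.413 V.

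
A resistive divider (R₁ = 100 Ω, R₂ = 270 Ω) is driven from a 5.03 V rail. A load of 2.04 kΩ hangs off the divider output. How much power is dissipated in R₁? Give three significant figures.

Total resistance from the source is R₁ + (R₂‖R_L) = 338.4 Ω, so I = 5.03/338.4 Ω = 14.86 mA.
P = I²·R₁ = (14.86 mA)² × 100 Ω = 22.1 mW.

P ≈ 22.1 mW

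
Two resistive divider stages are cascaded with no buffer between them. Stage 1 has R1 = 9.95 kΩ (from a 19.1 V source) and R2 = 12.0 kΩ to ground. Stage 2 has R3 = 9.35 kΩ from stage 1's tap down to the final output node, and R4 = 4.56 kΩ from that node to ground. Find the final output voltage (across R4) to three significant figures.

Stage 2 presents R3+R4 = 13.91 kΩ as a load on stage 1's tap.
Stage 1's lower leg becomes R2‖(R3+R4) = 6.442 kΩ, so V_mid = 19.1 × 6.442/16.39 = 7.506 V.
Stage 2 is itself unloaded: V_out = V_mid × R4/(R3+R4) = 7.506 × 4.56/13.91 = 2.46 V.

V_out ≈ 2.46 V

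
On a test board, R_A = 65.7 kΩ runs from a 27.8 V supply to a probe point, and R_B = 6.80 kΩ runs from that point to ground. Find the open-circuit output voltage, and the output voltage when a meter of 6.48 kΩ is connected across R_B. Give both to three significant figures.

Unloaded: 2.61 V; loaded: 1.34 V

Open-circuit: V = 27.8 × 6.80/(65.7 + 6.80) = 2.61 V.
With the load, R_B becomes R_B‖R_L = 3.318 kΩ, so V = 27.8 × 3.318/69.02 = 1.34 V.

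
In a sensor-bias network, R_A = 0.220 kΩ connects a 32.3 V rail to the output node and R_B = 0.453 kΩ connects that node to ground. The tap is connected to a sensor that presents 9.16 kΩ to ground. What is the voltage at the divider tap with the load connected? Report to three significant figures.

V_out ≈ 21.4 V

The load sits in parallel with R_B: R_B‖R_L = (453 × 9160) / (453 + 9160) = 431.7 Ω.
V_out = 32.3 × 431.7 / (220 + 431.7) = 32.3 × 431.7/651.7 = 21.4 V.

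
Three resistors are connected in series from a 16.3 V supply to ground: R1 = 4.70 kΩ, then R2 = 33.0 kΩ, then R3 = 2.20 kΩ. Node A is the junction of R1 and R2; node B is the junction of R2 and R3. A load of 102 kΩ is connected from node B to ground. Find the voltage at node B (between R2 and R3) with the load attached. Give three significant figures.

At node B, R3 is in parallel with the load: R3‖R_L = 2.154 kΩ.
Below node A the resistance is R2 + (R3‖R_L) = 35.15 kΩ, so V_A = 16.3 × 35.15/39.85 = 14.38 V.
Then V_B = V_A × (R3‖R_L)/(R2 + R3‖R_L) = 14.38 × 2.154/35.15 = 0.881 V.

V ≈ 0.881 V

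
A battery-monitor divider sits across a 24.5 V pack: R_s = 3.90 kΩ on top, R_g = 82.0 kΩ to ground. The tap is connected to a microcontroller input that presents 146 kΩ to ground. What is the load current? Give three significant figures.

I_L ≈ 0.156 mA

R_g‖R_L = 52.51 kΩ; V_out = 24.5 × 52.51/56.41 = 22.81 V.
I_L = V_out / R_L = 22.81 / 146 kΩ = 0.156 mA.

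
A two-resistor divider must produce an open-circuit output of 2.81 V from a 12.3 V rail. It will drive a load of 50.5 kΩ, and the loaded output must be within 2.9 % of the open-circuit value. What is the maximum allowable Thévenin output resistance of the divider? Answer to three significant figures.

R_th ≤ 1.51 kΩ

Loading drop = R_th/(R_th + R_L) ≤ 0.0290, so R_th ≤ R_L · ε/(1−ε) = 50.5 kΩ × 0.0290/0.9710 = 1.51 kΩ.
(Any R1, R2 with R2/(R1+R2) = 0.228 and R1‖R2 ≤ 1.51 kΩ will meet the spec.)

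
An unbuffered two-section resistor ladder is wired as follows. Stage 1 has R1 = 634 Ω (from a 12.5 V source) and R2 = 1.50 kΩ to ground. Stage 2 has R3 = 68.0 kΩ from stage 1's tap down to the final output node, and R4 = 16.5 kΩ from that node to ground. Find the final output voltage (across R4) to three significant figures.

Stage 2 presents R3+R4 = 84500 Ω as a load on stage 1's tap.
Stage 1's lower leg becomes R2‖(R3+R4) = 1474 Ω, so V_mid = 12.5 × 1474/2108 = 8.740 V.
Stage 2 is itself unloaded: V_out = V_mid × R4/(R3+R4) = 8.740 × 16500/84500 = 1.71 V.

V_out ≈ 1.71 V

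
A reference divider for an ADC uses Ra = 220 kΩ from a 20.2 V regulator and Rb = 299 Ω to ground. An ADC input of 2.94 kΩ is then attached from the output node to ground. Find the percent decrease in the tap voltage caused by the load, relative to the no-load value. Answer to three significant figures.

9.22 %

Unloaded V = 20.2 × 299/220300 = 0.027416 V.
Loaded: Rb‖R_L = 271.4 Ω, giving V = 20.2 × 271.4/220300 = 0.024889 V.
Drop = (0.027416 − 0.024889) / 0.027416 = 9.22 %.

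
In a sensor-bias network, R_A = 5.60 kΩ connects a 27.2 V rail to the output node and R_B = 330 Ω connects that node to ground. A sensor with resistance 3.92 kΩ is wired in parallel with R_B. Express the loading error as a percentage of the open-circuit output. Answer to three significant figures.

7.36 %

The divider's output (Thévenin) resistance is R_A‖R_B = 311.6 Ω.
Fractional drop under load = R_th/(R_th + R_L) = 311.6 / (311.6 + 3920) = 0.07364.
So the output falls by 7.36 %.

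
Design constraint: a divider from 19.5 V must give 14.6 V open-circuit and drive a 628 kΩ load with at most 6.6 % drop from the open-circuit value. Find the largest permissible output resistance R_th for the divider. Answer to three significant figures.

Loading drop = R_th/(R_th + R_L) ≤ 0.0660, so R_th ≤ R_L · ε/(1−ε) = 628 kΩ × 0.0660/0.9340 = 44.4 kΩ.

R_th ≤ 44.4 kΩ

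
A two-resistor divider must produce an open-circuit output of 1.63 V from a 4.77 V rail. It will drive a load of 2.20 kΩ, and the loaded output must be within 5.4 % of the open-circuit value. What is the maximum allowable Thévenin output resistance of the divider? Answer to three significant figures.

Loading drop = R_th/(R_th + R_L) ≤ 0.0540, so R_th ≤ R_L · ε/(1−ε) = 2.20 kΩ × 0.0540/0.9460 = 126 Ω.
(Any R1, R2 with R2/(R1+R2) = 0.342 and R1‖R2 ≤ 126 Ω will meet the spec.)

R_th ≤ 126 Ω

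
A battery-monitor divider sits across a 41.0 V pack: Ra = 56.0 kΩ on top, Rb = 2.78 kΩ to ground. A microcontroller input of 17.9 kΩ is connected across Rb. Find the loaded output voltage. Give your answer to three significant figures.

V_out ≈ 1.69 V

The load sits in parallel with Rb: Rb‖R_L = (2.78 × 17.9) / (2.78 + 17.9) = 2.406 kΩ.
V_out = 41.0 × 2.406 / (56.0 + 2.406) = 41.0 × 2.406/58.41 = 1.69 V.
(Unloaded it would have been 1.94 V.)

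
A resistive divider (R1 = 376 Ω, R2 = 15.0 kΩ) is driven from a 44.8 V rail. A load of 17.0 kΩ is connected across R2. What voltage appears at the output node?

V_out ≈ 42.8 V

The load sits in parallel with R2: R2‖R_L = (15000 × 17000) / (15000 + 17000) = 7969 Ω.
V_out = 44.8 × 7969 / (376 + 7969) = 44.8 × 7969/8345 = 42.8 V.
(Unloaded it would have been 43.7 V.)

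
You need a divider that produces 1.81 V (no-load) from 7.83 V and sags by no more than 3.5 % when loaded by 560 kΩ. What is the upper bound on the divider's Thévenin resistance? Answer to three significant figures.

R_th ≤ 20.3 kΩ

Loading drop = R_th/(R_th + R_L) ≤ 0.0350, so R_th ≤ R_L · ε/(1−ε) = 560 kΩ × 0.0350/0.9650 = 20.3 kΩ.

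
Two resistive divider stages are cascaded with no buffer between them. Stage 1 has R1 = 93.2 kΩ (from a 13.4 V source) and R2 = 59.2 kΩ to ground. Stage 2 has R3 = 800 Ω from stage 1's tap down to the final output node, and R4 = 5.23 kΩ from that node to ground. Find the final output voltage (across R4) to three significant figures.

V_out ≈ 0.645 V

Stage 2 presents R3+R4 = 6030 Ω as a load on stage 1's tap.
Stage 1's lower leg becomes R2‖(R3+R4) = 5473 Ω, so V_mid = 13.4 × 5473/98670 = 0.7432 V.
Stage 2 is itself unloaded: V_out = V_mid × R4/(R3+R4) = 0.7432 × 5230/6030 = 0.645 V.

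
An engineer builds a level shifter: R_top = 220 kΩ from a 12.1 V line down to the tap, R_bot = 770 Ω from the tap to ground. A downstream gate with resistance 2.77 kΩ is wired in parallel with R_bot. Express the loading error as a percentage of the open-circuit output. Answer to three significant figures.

Unloaded V = 12.1 × 770/220800 = 0.04220 V.
Loaded: R_bot‖R_L = 602.5 Ω, giving V = 12.1 × 602.5/220600 = 0.03305 V.
Drop = (0.04220 − 0.03305) / 0.04220 = 21.7 %.

21.7 %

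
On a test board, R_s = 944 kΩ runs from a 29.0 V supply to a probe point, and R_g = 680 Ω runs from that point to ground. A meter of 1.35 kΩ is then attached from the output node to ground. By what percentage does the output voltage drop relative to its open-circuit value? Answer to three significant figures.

The divider's output (Thévenin) resistance is R_s‖R_g = 679.5 Ω.
Fractional drop under load = R_th/(R_th + R_L) = 679.5 / (679.5 + 1350) = 0.3348.
So the output falls by 33.5 %.

33.5 %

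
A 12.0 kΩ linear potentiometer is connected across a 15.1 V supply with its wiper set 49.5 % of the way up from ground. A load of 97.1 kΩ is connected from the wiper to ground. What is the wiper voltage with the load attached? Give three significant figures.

V ≈ 7.25 V

The wiper splits the pot into (1−α)R = 6.060 kΩ above and αR = 5.940 kΩ below.
Lower section ‖ load = 5.598 kΩ.
V_wiper = 15.1 × 5.598/(6.060 + 5.598) = 7.25 V.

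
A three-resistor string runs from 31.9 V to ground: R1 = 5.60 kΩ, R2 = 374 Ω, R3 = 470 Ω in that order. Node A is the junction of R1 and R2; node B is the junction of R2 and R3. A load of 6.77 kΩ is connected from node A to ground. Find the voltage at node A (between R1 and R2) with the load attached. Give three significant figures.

Below node A the series string R2+R3 = 844.0 Ω sits in parallel with the 6770 Ω load: 750.4 Ω.
V_A = 31.9 × 750.4/(5600 + 750.4) = 3.77 V.

V ≈ 3.77 V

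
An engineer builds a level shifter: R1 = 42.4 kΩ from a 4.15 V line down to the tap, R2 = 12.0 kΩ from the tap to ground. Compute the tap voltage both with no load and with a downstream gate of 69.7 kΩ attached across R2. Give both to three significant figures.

Unloaded: 0.915 V; loaded: 0.807 V

Open-circuit: V = 4.15 × 12.0/(42.4 + 12.0) = 0.915 V.
With the load, R2 becomes R2‖R_L = 10.24 kΩ, so V = 4.15 × 10.24/52.64 = 0.807 V.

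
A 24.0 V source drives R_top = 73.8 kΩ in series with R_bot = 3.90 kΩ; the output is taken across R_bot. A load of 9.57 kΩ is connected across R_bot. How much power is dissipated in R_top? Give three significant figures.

P ≈ 7.25 mW

Total resistance from the source is R_top + (R_bot‖R_L) = 76.57 kΩ, so I = 24.0/76.57 kΩ = 0.3134 mA.
P = I²·R_top = (0.3134 mA)² × 73.8 kΩ = 7.25 mW.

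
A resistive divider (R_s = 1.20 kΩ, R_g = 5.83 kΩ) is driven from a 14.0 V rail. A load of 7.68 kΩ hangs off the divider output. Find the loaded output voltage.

The load sits in parallel with R_g: R_g‖R_L = (5.83 × 7.68) / (5.83 + 7.68) = 3.314 kΩ.
V_out = 14.0 × 3.314 / (1.20 + 3.314) = 14.0 × 3.314/4.514 = 10.3 V.
(Unloaded it would have been 11.6 V.)

V_out ≈ 10.3 V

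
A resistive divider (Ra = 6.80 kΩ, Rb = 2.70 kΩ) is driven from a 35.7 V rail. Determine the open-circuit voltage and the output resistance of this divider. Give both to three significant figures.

V_th is the open-circuit tap voltage: 35.7 × 2.70/(6.80 + 2.70) = 10.1 V.
With the supply zeroed, Ra and Rb appear in parallel from the tap: R_th = Ra‖Rb = (6.80 × 2.70)/9.500 = 1.93 kΩ.

V_th = 10.1 V, R_th = 1.93 kΩ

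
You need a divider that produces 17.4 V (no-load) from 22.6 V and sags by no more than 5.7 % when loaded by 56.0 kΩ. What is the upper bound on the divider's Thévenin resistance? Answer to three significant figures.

R_th ≤ 3.38 kΩ

Loading drop = R_th/(R_th + R_L) ≤ 0.0570, so R_th ≤ R_L · ε/(1−ε) = 56.0 kΩ × 0.0570/0.9430 = 3.38 kΩ.
(Any R1, R2 with R2/(R1+R2) = 0.770 and R1‖R2 ≤ 3.38 kΩ will meet the spec.)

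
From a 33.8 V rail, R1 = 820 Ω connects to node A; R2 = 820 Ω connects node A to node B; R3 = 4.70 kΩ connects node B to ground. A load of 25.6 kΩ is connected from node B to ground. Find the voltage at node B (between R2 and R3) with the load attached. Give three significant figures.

V ≈ 23.9 V

At node B, R3 is in parallel with the load: R3‖R_L = 3971 Ω.
Below node A the resistance is R2 + (R3‖R_L) = 4791 Ω, so V_A = 33.8 × 4791/5611 = 28.86 V.
Then V_B = V_A × (R3‖R_L)/(R2 + R3‖R_L) = 28.86 × 3971/4791 = 23.9 V.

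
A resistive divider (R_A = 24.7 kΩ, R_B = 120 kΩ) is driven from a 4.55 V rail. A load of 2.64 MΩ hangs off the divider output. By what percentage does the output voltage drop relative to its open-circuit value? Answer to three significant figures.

The divider's output (Thévenin) resistance is R_A‖R_B = 20.48 kΩ.
Fractional drop under load = R_th/(R_th + R_L) = 20.48 / (20.48 + 2640) = 0.007699.
So the output falls by 0.770 %.

0.770 %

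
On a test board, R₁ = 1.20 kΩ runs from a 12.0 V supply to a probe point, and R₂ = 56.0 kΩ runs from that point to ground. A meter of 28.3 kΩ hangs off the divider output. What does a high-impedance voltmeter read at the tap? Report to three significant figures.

V_out ≈ 11.3 V

The load sits in parallel with R₂: R₂‖R_L = (56.0 × 28.3) / (56.0 + 28.3) = 18.80 kΩ.
V_out = 12.0 × 18.80 / (1.20 + 18.80) = 12.0 × 18.80/20.00 = 11.3 V.
(Unloaded it would have been 11.7 V.)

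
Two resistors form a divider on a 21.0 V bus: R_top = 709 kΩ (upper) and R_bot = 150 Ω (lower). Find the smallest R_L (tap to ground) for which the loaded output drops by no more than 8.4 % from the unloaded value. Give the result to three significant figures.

R_L(min) ≈ 1.64 kΩ

Output resistance R_th = R_top‖R_bot = (709000 × 150)/709200 = 150.0 Ω.
The fractional drop is R_th/(R_th + R_L); requiring this ≤ 0.0840 gives R_L ≥ R_th(1/0.0840 − 1) = 150.0 × 10.90 = 1.64 kΩ.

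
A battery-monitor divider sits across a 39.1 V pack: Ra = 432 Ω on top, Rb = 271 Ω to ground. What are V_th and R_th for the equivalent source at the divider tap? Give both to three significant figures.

V_th = 15.1 V, R_th = 167 Ω

V_th is the open-circuit tap voltage: 39.1 × 271/(432 + 271) = 15.1 V.
With the supply zeroed, Ra and Rb appear in parallel from the tap: R_th = Ra‖Rb = (432 × 271)/703.0 = 167 Ω.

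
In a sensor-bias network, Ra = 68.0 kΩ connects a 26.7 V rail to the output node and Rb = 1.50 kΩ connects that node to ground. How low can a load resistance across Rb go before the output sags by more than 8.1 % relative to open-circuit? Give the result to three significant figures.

R_L(min) ≈ 16.7 kΩ

Output resistance R_th = Ra‖Rb = (68.0 × 1.50)/69.50 = 1.468 kΩ.
The fractional drop is R_th/(R_th + R_L); requiring this ≤ 0.0810 gives R_L ≥ R_th(1/0.0810 − 1) = 1.468 × 11.35 = 16.7 kΩ.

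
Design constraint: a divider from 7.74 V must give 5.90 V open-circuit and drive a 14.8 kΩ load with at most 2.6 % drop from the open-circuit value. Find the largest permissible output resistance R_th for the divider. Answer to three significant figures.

Loading drop = R_th/(R_th + R_L) ≤ 0.0260, so R_th ≤ R_L · ε/(1−ε) = 14.8 kΩ × 0.0260/0.9740 = 395 Ω.

R_th ≤ 395 Ω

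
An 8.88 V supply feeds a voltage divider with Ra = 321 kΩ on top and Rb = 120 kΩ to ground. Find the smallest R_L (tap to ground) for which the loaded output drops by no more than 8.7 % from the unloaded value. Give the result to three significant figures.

Output resistance R_th = Ra‖Rb = (321 × 120)/441.0 = 87.35 kΩ.
The fractional drop is R_th/(R_th + R_L); requiring this ≤ 0.0870 gives R_L ≥ R_th(1/0.0870 − 1) = 87.35 × 10.49 = 917 kΩ.

R_L(min) ≈ 917 kΩ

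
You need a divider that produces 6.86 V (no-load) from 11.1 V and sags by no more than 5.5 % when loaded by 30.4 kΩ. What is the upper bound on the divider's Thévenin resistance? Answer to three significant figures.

R_th ≤ 1.77 kΩ

Loading drop = R_th/(R_th + R_L) ≤ 0.0550, so R_th ≤ R_L · ε/(1−ε) = 30.4 kΩ × 0.0550/0.9450 = 1.77 kΩ.
(Any R1, R2 with R2/(R1+R2) = 0.618 and R1‖R2 ≤ 1.77 kΩ will meet the spec.)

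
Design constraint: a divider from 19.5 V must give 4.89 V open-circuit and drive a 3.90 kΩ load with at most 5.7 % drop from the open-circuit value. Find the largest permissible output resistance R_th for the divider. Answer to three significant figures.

Loading drop = R_th/(R_th + R_L) ≤ 0.0570, so R_th ≤ R_L · ε/(1−ε) = 3.90 kΩ × 0.0570/0.9430 = 236 Ω.
(Any R1, R2 with R2/(R1+R2) = 0.251 and R1‖R2 ≤ 236 Ω will meet the spec.)

R_th ≤ 236 Ω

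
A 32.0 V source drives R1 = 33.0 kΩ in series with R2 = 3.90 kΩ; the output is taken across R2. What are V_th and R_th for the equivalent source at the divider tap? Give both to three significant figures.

V_th = 3.38 V, R_th = 3.49 kΩ

V_th is the open-circuit tap voltage: 32.0 × 3.90/(33.0 + 3.90) = 3.38 V.
With the supply zeroed, R1 and R2 appear in parallel from the tap: R_th = R1‖R2 = (33.0 × 3.90)/36.90 = 3.49 kΩ.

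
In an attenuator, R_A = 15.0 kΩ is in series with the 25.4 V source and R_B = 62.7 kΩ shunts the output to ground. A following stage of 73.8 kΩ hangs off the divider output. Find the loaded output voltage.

The load sits in parallel with R_B: R_B‖R_L = (62.7 × 73.8) / (62.7 + 73.8) = 33.90 kΩ.
V_out = 25.4 × 33.90 / (15.0 + 33.90) = 25.4 × 33.90/48.90 = 17.6 V.

V_out ≈ 17.6 V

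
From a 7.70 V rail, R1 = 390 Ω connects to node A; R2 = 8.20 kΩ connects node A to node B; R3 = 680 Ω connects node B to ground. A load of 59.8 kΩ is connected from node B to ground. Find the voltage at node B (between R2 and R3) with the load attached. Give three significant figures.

At node B, R3 is in parallel with the load: R3‖R_L = 672.4 Ω.
Below node A the resistance is R2 + (R3‖R_L) = 8872 Ω, so V_A = 7.70 × 8872/9262 = 7.376 V.
Then V_B = V_A × (R3‖R_L)/(R2 + R3‖R_L) = 7.376 × 672.4/8872 = 0.559 V.

V ≈ 0.559 V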